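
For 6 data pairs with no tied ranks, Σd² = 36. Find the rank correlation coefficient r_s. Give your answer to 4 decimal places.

ρ = 1 − 6Σd² / [n(n²−1)] = 1 − 6×36 / (6×35)
  = 1 − 216/210 = 1 − 1.02857 ≈ -0.0286

-0.0286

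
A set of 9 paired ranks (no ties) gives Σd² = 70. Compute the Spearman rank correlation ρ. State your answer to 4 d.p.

0.4167

ρ = 1 − 6Σd² / [n(n²−1)] = 1 − 6×70 / (9×80)
  = 1 − 420/720 = 1 − 0.58333 ≈ 0.4167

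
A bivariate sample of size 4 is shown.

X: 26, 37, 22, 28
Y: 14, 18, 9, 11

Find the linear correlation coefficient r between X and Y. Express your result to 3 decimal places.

n = 4, ΣX = 113, ΣY = 52, ΣX² = 3313, ΣY² = 722, ΣXY = 1536
nΣXY − ΣXΣY = 6144 − 5876 = 268
nΣX² − (ΣX)² = 13252 − 12769 = 483; nΣY² − (ΣY)² = 2888 − 2704 = 184
r = 268 / √(483 × 184) = 268 / 298.1141 ≈ 0.899

0.899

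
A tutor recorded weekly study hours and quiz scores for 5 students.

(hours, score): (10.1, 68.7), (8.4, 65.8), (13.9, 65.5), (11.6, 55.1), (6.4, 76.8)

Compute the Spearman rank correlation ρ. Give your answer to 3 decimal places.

-0.800

Rank hours: 3, 2, 5, 4, 1
Rank score: 4, 3, 2, 1, 5
d = rank(hours) − rank(score): -1, -1, 3, 3, -4; Σd² = 36
ρ = 1 − 6Σd² / [n(n²−1)] = 1 − 6×36 / (5×24) = 1 − 216/120 ≈ -0.800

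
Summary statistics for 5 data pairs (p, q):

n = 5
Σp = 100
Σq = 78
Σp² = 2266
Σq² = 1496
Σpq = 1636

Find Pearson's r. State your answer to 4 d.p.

0.2789

r = (nΣpq − ΣpΣq) / √[(nΣp² − (Σp)²)(nΣq² − (Σq)²)]
Numerator: 5×1636 − 100×78 = 380
Denominator: √[(11330 − 10000)(7480 − 6084)] = √[1330 × 1396] = 1362.6005
r = 380 / 1362.6005 ≈ 0.2789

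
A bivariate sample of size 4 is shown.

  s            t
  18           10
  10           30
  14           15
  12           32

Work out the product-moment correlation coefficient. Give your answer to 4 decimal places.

-0.8994

n = 4, Σs = 54, Σt = 87, Σs² = 764, Σt² = 2249, Σst = 1074
nΣst − ΣsΣt = 4296 − 4698 = -402
nΣs² − (Σs)² = 3056 − 2916 = 140; nΣt² − (Σt)² = 8996 − 7569 = 1427
r = -402 / √(140 × 1427) = -402 / 446.9676 ≈ -0.8994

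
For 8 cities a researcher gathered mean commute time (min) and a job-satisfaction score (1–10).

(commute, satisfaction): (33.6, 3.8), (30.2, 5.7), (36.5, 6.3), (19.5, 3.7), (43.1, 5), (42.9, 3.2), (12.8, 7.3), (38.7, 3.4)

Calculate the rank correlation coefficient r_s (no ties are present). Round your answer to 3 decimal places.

Rank commute: 4, 3, 5, 2, 8, 7, 1, 6
Rank satisfaction: 4, 6, 7, 3, 5, 1, 8, 2
d = rank(commute) − rank(satisfaction): 0, -3, -2, -1, 3, 6, -7, 4; Σd² = 124
ρ = 1 − 6Σd² / [n(n²−1)] = 1 − 6×124 / (8×63) = 1 − 744/504 ≈ -0.476

-0.476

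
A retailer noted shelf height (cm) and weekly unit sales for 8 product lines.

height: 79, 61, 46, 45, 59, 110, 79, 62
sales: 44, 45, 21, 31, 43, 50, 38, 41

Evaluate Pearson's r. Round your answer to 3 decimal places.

0.726

n = 8, Σx = 541, Σy = 313, Σx² = 39769, Σy² = 12837, Σxy = 22163
nΣxy − ΣxΣy = 177304 − 169333 = 7971
nΣx² − (Σx)² = 318152 − 292681 = 25471; nΣy² − (Σy)² = 102696 − 97969 = 4727
r = 7971 / √(25471 × 4727) = 7971 / 10972.7579 ≈ 0.726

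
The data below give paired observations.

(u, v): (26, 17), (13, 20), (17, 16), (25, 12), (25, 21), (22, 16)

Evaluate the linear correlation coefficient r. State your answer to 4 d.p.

n = 6, Σu = 128, Σv = 102, Σu² = 2868, Σv² = 1786, Σuv = 2151
nΣuv − ΣuΣv = 12906 − 13056 = -150
nΣu² − (Σu)² = 17208 − 16384 = 824; nΣv² − (Σv)² = 10716 − 10404 = 312
r = -150 / √(824 × 312) = -150 / 507.0385 ≈ -0.2958

-0.2958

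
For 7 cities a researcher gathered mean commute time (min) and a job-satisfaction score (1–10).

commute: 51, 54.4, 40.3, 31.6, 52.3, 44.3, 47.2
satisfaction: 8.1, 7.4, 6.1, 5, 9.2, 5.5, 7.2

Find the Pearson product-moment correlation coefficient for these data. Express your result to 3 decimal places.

n = 7, Σx = 321.1, Σy = 48.5, Σx² = 15108.63, Σy² = 349.31, Σxy = 2284.14
nΣxy − ΣxΣy = 15988.98 − 15573.35 = 415.63
nΣx² − (Σx)² = 105760.41 − 103105.21 = 2655.2; nΣy² − (Σy)² = 2445.17 − 2352.25 = 92.92
r = 415.63 / √(2655.2 × 92.92) = 415.63 / 496.7104 ≈ 0.837

0.837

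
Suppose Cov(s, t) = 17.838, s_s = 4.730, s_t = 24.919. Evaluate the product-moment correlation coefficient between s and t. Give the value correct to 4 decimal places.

0.1513

r = Cov(s,t) / (s_s · s_t) = 17.838 / (4.730 × 24.919)
  = 17.838 / 117.8669 ≈ 0.1513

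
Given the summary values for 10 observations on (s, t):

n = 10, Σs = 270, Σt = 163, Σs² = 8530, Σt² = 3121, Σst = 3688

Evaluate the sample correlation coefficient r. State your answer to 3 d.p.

-0.940

r = (nΣst − ΣsΣt) / √[(nΣs² − (Σs)²)(nΣt² − (Σt)²)]
Numerator: 10×3688 − 270×163 = -7130
Denominator: √[(85300 − 72900)(31210 − 26569)] = √[12400 × 4641] = 7586.0662
r = -7130 / 7586.0662 ≈ -0.940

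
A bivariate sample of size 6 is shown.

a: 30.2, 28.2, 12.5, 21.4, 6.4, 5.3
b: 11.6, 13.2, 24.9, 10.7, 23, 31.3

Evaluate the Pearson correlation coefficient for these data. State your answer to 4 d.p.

n = 6, Σa = 104, Σb = 114.7, Σa² = 2390.54, Σb² = 2551.99, Σab = 1575.88
nΣab − ΣaΣb = 9455.28 − 11928.8 = -2473.52
nΣa² − (Σa)² = 14343.24 − 10816 = 3527.24; nΣb² − (Σb)² = 15311.94 − 13156.09 = 2155.85
r = -2473.52 / √(3527.24 × 2155.85) = -2473.52 / 2757.5715 ≈ -0.8970

-0.8970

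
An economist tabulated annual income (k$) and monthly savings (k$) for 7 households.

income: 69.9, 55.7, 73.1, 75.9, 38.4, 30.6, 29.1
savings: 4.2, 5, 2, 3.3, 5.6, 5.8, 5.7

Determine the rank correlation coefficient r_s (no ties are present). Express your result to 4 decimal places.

Rank income: 5, 4, 6, 7, 3, 2, 1
Rank savings: 3, 4, 1, 2, 5, 7, 6
d = rank(income) − rank(savings): 2, 0, 5, 5, -2, -5, -5; Σd² = 108
ρ = 1 − 6Σd² / [n(n²−1)] = 1 − 6×108 / (7×48) = 1 − 648/336 ≈ -0.9286

-0.9286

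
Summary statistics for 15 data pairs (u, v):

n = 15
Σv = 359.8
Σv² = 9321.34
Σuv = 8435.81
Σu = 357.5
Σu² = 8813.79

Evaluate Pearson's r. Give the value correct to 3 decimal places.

r = (nΣuv − ΣuΣv) / √[(nΣu² − (Σu)²)(nΣv² − (Σv)²)]
Numerator: 15×8435.81 − 357.5×359.8 = -2091.35
Denominator: √[(132206.85 − 127806.25)(139820.1 − 129456.04)] = √[4400.6 × 10364.06] = 6753.3756
r = -2091.35 / 6753.3756 ≈ -0.310

-0.310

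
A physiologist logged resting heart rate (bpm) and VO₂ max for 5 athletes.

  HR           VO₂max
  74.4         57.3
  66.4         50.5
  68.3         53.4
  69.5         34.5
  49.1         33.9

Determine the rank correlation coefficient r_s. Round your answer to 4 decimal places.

Rank HR: 5, 2, 3, 4, 1
Rank VO₂max: 5, 3, 4, 2, 1
d = rank(HR) − rank(VO₂max): 0, -1, -1, 2, 0; Σd² = 6
ρ = 1 − 6Σd² / [n(n²−1)] = 1 − 6×6 / (5×24) = 1 − 36/120 ≈ 0.7000

0.7000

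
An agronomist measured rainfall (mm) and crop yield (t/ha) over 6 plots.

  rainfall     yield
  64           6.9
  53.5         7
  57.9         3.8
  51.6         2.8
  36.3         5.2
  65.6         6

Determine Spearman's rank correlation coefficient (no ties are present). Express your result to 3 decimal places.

Rank rainfall: 5, 3, 4, 2, 1, 6
Rank yield: 5, 6, 2, 1, 3, 4
d = rank(rainfall) − rank(yield): 0, -3, 2, 1, -2, 2; Σd² = 22
ρ = 1 − 6Σd² / [n(n²−1)] = 1 − 6×22 / (6×35) = 1 − 132/210 ≈ 0.371

0.371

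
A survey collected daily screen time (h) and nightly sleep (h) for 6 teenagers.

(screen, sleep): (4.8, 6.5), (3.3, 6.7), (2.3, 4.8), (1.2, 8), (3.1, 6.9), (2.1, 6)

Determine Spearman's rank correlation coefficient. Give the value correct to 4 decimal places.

-0.1429

Rank screen: 6, 5, 3, 1, 4, 2
Rank sleep: 3, 4, 1, 6, 5, 2
d = rank(screen) − rank(sleep): 3, 1, 2, -5, -1, 0; Σd² = 40
ρ = 1 − 6Σd² / [n(n²−1)] = 1 − 6×40 / (6×35) = 1 − 240/210 ≈ -0.1429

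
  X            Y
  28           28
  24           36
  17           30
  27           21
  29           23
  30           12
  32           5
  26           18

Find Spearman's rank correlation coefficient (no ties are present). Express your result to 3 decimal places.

-0.762

Rank X: 5, 2, 1, 4, 6, 7, 8, 3
Rank Y: 6, 8, 7, 4, 5, 2, 1, 3
d = rank(X) − rank(Y): -1, -6, -6, 0, 1, 5, 7, 0; Σd² = 148
ρ = 1 − 6Σd² / [n(n²−1)] = 1 − 6×148 / (8×63) = 1 − 888/504 ≈ -0.762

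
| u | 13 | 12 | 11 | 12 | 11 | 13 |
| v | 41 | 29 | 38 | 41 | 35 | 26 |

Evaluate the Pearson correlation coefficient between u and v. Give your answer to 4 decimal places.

n = 6, Σu = 72, Σv = 210, Σu² = 868, Σv² = 7548, Σuv = 2514
nΣuv − ΣuΣv = 15084 − 15120 = -36
nΣu² − (Σu)² = 5208 − 5184 = 24; nΣv² − (Σv)² = 45288 − 44100 = 1188
r = -36 / √(24 × 1188) = -36 / 168.8550 ≈ -0.2132

-0.2132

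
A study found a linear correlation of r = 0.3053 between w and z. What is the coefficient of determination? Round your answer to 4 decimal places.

0.0932

r² = (0.3053)² = 0.0932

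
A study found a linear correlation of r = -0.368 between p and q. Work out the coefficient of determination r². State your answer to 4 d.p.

r² = (-0.368)² = 0.1354

0.1354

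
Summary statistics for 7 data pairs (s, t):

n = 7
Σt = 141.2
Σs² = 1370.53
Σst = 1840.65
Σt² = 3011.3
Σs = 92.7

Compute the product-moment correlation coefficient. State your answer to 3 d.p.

r = (nΣst − ΣsΣt) / √[(nΣs² − (Σs)²)(nΣt² − (Σt)²)]
Numerator: 7×1840.65 − 92.7×141.2 = -204.69
Denominator: √[(9593.71 − 8593.29)(21079.1 − 19937.44)] = √[1000.42 × 1141.66] = 1068.7093
r = -204.69 / 1068.7093 ≈ -0.192

-0.192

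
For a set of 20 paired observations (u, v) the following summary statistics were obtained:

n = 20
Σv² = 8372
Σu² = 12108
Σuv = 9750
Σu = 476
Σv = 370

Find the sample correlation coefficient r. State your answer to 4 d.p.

0.8654

r = (nΣuv − ΣuΣv) / √[(nΣu² − (Σu)²)(nΣv² − (Σv)²)]
Numerator: 20×9750 − 476×370 = 18880
Denominator: √[(242160 − 226576)(167440 − 136900)] = √[15584 × 30540] = 21815.9428
r = 18880 / 21815.9428 ≈ 0.8654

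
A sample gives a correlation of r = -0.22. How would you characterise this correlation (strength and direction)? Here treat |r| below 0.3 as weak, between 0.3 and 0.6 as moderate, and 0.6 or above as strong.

r = -0.22 < 0 so the relationship is negative.
|r| = 0.22, which falls in the weak range.

weak negative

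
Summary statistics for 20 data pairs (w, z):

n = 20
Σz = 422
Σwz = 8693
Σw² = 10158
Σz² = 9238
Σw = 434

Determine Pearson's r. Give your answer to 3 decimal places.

-0.934

r = (nΣwz − ΣwΣz) / √[(nΣw² − (Σw)²)(nΣz² − (Σz)²)]
Numerator: 20×8693 − 434×422 = -9288
Denominator: √[(203160 − 188356)(184760 − 178084)] = √[14804 × 6676] = 9941.4035
r = -9288 / 9941.4035 ≈ -0.934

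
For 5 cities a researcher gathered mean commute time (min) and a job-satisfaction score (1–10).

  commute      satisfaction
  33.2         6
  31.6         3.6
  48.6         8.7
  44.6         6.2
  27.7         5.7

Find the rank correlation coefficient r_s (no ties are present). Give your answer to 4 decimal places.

Rank commute: 3, 2, 5, 4, 1
Rank satisfaction: 3, 1, 5, 4, 2
d = rank(commute) − rank(satisfaction): 0, 1, 0, 0, -1; Σd² = 2
ρ = 1 − 6Σd² / [n(n²−1)] = 1 − 6×2 / (5×24) = 1 − 12/120 ≈ 0.9000

0.9000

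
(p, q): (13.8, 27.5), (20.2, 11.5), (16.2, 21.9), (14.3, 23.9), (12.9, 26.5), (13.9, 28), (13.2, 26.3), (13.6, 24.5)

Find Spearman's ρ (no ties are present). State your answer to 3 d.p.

-0.619

Rank p: 4, 8, 7, 6, 1, 5, 2, 3
Rank q: 7, 1, 2, 3, 6, 8, 5, 4
d = rank(p) − rank(q): -3, 7, 5, 3, -5, -3, -3, -1; Σd² = 136
ρ = 1 − 6Σd² / [n(n²−1)] = 1 − 6×136 / (8×63) = 1 − 816/504 ≈ -0.619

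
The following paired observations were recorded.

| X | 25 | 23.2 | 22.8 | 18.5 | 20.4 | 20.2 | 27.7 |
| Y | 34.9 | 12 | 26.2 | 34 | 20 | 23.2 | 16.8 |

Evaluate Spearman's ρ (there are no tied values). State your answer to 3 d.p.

Rank X: 6, 5, 4, 1, 3, 2, 7
Rank Y: 7, 1, 5, 6, 3, 4, 2
d = rank(X) − rank(Y): -1, 4, -1, -5, 0, -2, 5; Σd² = 72
ρ = 1 − 6Σd² / [n(n²−1)] = 1 − 6×72 / (7×48) = 1 − 432/336 ≈ -0.286

-0.286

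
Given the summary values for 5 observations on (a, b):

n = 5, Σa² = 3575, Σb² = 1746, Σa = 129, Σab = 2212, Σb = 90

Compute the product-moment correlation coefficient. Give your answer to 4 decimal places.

r = (nΣab − ΣaΣb) / √[(nΣa² − (Σa)²)(nΣb² − (Σb)²)]
Numerator: 5×2212 − 129×90 = -550
Denominator: √[(17875 − 16641)(8730 − 8100)] = √[1234 × 630] = 881.7142
r = -550 / 881.7142 ≈ -0.6238

-0.6238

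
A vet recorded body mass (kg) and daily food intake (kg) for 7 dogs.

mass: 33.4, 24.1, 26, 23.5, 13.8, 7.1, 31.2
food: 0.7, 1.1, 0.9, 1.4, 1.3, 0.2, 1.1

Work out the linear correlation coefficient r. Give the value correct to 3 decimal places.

n = 7, Σx = 159.1, Σy = 6.7, Σx² = 4138.91, Σy² = 7.41, Σxy = 159.87
nΣxy − ΣxΣy = 1119.09 − 1065.97 = 53.12
nΣx² − (Σx)² = 28972.37 − 25312.81 = 3659.56; nΣy² − (Σy)² = 51.87 − 44.89 = 6.98
r = 53.12 / √(3659.56 × 6.98) = 53.12 / 159.8241 ≈ 0.332

0.332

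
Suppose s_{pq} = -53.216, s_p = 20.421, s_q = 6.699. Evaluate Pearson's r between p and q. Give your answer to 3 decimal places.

r = Cov(p,q) / (s_p · s_q) = -53.216 / (20.421 × 6.699)
  = -53.216 / 136.8003 ≈ -0.389

-0.389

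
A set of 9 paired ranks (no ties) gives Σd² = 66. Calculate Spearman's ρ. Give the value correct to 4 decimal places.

ρ = 1 − 6Σd² / [n(n²−1)] = 1 − 6×66 / (9×80)
  = 1 − 396/720 = 1 − 0.55000 ≈ 0.4500

0.4500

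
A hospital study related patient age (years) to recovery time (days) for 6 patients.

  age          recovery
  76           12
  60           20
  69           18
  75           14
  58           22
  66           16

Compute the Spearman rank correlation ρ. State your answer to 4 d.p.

Rank age: 6, 2, 4, 5, 1, 3
Rank recovery: 1, 5, 4, 2, 6, 3
d = rank(age) − rank(recovery): 5, -3, 0, 3, -5, 0; Σd² = 68
ρ = 1 − 6Σd² / [n(n²−1)] = 1 − 6×68 / (6×35) = 1 − 408/210 ≈ -0.9429

-0.9429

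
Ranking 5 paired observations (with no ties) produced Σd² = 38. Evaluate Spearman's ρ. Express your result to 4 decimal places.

-0.9000

ρ = 1 − 6Σd² / [n(n²−1)] = 1 − 6×38 / (5×24)
  = 1 − 228/120 = 1 − 1.90000 ≈ -0.9000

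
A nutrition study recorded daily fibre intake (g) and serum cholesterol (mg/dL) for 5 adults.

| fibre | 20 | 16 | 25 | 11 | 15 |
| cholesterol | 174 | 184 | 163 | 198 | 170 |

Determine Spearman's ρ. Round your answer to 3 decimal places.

-0.700

Rank fibre: 4, 3, 5, 1, 2
Rank cholesterol: 3, 4, 1, 5, 2
d = rank(fibre) − rank(cholesterol): 1, -1, 4, -4, 0; Σd² = 34
ρ = 1 − 6Σd² / [n(n²−1)] = 1 − 6×34 / (5×24) = 1 − 204/120 ≈ -0.700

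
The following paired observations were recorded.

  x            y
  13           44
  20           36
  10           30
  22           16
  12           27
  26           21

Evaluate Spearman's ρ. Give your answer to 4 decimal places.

-0.4857

Rank x: 3, 4, 1, 5, 2, 6
Rank y: 6, 5, 4, 1, 3, 2
d = rank(x) − rank(y): -3, -1, -3, 4, -1, 4; Σd² = 52
ρ = 1 − 6Σd² / [n(n²−1)] = 1 − 6×52 / (6×35) = 1 − 312/210 ≈ -0.4857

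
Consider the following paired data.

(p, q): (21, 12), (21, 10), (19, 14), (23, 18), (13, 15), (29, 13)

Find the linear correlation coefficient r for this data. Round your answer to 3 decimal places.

-0.112

n = 6, Σp = 126, Σq = 82, Σp² = 2782, Σq² = 1158, Σpq = 1714
nΣpq − ΣpΣq = 10284 − 10332 = -48
nΣp² − (Σp)² = 16692 − 15876 = 816; nΣq² − (Σq)² = 6948 − 6724 = 224
r = -48 / √(816 × 224) = -48 / 427.5325 ≈ -0.112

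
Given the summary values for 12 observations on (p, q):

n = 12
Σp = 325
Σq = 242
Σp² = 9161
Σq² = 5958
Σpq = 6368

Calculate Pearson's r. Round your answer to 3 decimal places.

r = (nΣpq − ΣpΣq) / √[(nΣp² − (Σp)²)(nΣq² − (Σq)²)]
Numerator: 12×6368 − 325×242 = -2234
Denominator: √[(109932 − 105625)(71496 − 58564)] = √[4307 × 12932] = 7463.1176
r = -2234 / 7463.1176 ≈ -0.299

-0.299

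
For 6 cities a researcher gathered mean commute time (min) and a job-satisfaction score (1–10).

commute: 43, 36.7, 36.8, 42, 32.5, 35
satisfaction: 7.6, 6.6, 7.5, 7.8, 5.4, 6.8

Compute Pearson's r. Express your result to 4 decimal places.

n = 6, Σx = 226, Σy = 41.7, Σx² = 8595.38, Σy² = 293.81, Σxy = 1586.12
nΣxy − ΣxΣy = 9516.72 − 9424.2 = 92.52
nΣx² − (Σx)² = 51572.28 − 51076 = 496.28; nΣy² − (Σy)² = 1762.86 − 1738.89 = 23.97
r = 92.52 / √(496.28 × 23.97) = 92.52 / 109.0680 ≈ 0.8483

0.8483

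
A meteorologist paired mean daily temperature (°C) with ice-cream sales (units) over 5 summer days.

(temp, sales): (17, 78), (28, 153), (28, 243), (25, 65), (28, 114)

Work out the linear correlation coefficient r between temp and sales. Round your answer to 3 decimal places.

0.569

n = 5, Σx = 126, Σy = 653, Σx² = 3266, Σy² = 105763, Σxy = 17231
nΣxy − ΣxΣy = 86155 − 82278 = 3877
nΣx² − (Σx)² = 16330 − 15876 = 454; nΣy² − (Σy)² = 528815 − 426409 = 102406
r = 3877 / √(454 × 102406) = 3877 / 6818.5280 ≈ 0.569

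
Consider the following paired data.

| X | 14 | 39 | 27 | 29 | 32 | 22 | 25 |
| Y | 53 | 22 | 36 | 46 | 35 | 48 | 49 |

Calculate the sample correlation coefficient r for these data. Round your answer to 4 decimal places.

-0.8903

n = 7, ΣX = 188, ΣY = 289, ΣX² = 5420, ΣY² = 12635, ΣXY = 7307
nΣXY − ΣXΣY = 51149 − 54332 = -3183
nΣX² − (ΣX)² = 37940 − 35344 = 2596; nΣY² − (ΣY)² = 88445 − 83521 = 4924
r = -3183 / √(2596 × 4924) = -3183 / 3575.2908 ≈ -0.8903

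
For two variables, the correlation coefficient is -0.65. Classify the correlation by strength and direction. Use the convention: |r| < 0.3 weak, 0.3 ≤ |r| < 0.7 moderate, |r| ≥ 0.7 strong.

r = -0.65 < 0 so the relationship is negative.
|r| = 0.65, which falls in the moderate range.

moderate negative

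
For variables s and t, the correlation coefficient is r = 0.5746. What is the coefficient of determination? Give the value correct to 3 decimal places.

0.330

r² = (0.5746)² = 0.330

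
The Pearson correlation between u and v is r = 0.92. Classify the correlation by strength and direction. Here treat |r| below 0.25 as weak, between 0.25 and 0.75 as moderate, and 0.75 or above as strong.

r = 0.92 > 0 so the relationship is positive.
|r| = 0.92, which falls in the strong range.

strong positive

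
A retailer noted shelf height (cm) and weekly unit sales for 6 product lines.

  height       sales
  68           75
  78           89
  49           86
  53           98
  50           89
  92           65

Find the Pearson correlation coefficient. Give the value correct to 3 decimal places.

-0.729

n = 6, Σx = 390, Σy = 502, Σx² = 26882, Σy² = 42692, Σxy = 31880
nΣxy − ΣxΣy = 191280 − 195780 = -4500
nΣx² − (Σx)² = 161292 − 152100 = 9192; nΣy² − (Σy)² = 256152 − 252004 = 4148
r = -4500 / √(9192 × 4148) = -4500 / 6174.8211 ≈ -0.729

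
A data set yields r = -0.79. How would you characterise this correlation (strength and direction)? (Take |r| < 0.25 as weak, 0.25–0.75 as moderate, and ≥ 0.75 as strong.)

r = -0.79 < 0 so the relationship is negative.
|r| = 0.79, which falls in the strong range.

strong negative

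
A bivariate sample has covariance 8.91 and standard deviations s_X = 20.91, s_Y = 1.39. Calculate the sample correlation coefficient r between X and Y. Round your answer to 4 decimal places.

r = Cov(X,Y) / (s_X · s_Y) = 8.91 / (20.91 × 1.39)
  = 8.91 / 29.0649 ≈ 0.3066

0.3066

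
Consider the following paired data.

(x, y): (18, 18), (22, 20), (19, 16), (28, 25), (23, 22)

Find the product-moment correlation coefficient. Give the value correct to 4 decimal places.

n = 5, Σx = 110, Σy = 101, Σx² = 2482, Σy² = 2089, Σxy = 2274
nΣxy − ΣxΣy = 11370 − 11110 = 260
nΣx² − (Σx)² = 12410 − 12100 = 310; nΣy² − (Σy)² = 10445 − 10201 = 244
r = 260 / √(310 × 244) = 260 / 275.0273 ≈ 0.9454

0.9454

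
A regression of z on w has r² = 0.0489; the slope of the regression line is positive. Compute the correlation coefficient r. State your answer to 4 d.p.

0.2211

|r| = √0.0489 = 0.2211
The association is positive, so r = 0.2211.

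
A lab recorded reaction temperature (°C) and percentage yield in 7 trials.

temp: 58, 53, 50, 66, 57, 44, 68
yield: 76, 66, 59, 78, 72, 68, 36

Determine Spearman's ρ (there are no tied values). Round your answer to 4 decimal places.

0.1429

Rank temp: 5, 3, 2, 6, 4, 1, 7
Rank yield: 6, 3, 2, 7, 5, 4, 1
d = rank(temp) − rank(yield): -1, 0, 0, -1, -1, -3, 6; Σd² = 48
ρ = 1 − 6Σd² / [n(n²−1)] = 1 − 6×48 / (7×48) = 1 − 288/336 ≈ 0.1429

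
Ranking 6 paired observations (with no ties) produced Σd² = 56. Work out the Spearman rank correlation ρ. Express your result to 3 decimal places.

ρ = 1 − 6Σd² / [n(n²−1)] = 1 − 6×56 / (6×35)
  = 1 − 336/210 = 1 − 1.6000 ≈ -0.600

-0.600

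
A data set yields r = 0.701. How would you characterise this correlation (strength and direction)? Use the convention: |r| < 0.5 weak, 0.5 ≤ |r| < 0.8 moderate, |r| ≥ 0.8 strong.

r = 0.701 > 0 so the relationship is positive.
|r| = 0.701, which falls in the moderate range.

moderate positive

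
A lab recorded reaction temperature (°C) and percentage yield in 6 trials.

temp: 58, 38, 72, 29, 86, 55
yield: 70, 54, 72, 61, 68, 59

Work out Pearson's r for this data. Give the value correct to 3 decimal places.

0.707

n = 6, Σx = 338, Σy = 384, Σx² = 21254, Σy² = 24826, Σxy = 22158
nΣxy − ΣxΣy = 132948 − 129792 = 3156
nΣx² − (Σx)² = 127524 − 114244 = 13280; nΣy² − (Σy)² = 148956 − 147456 = 1500
r = 3156 / √(13280 × 1500) = 3156 / 4463.1827 ≈ 0.707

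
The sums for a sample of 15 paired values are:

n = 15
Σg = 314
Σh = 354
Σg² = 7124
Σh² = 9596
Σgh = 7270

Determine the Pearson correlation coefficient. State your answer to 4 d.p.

-0.1698

r = (nΣgh − ΣgΣh) / √[(nΣg² − (Σg)²)(nΣh² − (Σh)²)]
Numerator: 15×7270 − 314×354 = -2106
Denominator: √[(106860 − 98596)(143940 − 125316)] = √[8264 × 18624] = 12405.9960
r = -2106 / 12405.9960 ≈ -0.1698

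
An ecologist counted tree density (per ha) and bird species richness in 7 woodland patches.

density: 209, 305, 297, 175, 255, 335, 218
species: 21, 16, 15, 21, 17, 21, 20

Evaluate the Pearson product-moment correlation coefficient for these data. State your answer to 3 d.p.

n = 7, Σx = 1794, Σy = 131, Σx² = 480314, Σy² = 2493, Σxy = 33129
nΣxy − ΣxΣy = 231903 − 235014 = -3111
nΣx² − (Σx)² = 3362198 − 3218436 = 143762; nΣy² − (Σy)² = 17451 − 17161 = 290
r = -3111 / √(143762 × 290) = -3111 / 6456.8553 ≈ -0.482

-0.482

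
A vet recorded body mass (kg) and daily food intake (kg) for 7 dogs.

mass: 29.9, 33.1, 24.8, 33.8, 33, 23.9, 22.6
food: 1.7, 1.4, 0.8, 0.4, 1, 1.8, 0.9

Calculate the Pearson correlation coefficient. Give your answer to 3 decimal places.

-0.198

n = 7, Σx = 201.1, Σy = 8, Σx² = 5918.07, Σy² = 10.7, Σxy = 226.89
nΣxy − ΣxΣy = 1588.23 − 1608.8 = -20.57
nΣx² − (Σx)² = 41426.49 − 40441.21 = 985.28; nΣy² − (Σy)² = 74.9 − 64 = 10.9
r = -20.57 / √(985.28 × 10.9) = -20.57 / 103.6318 ≈ -0.198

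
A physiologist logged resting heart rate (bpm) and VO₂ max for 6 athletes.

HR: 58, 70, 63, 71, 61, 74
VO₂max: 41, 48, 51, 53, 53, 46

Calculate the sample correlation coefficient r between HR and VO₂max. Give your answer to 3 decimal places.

n = 6, Σx = 397, Σy = 292, Σx² = 26471, Σy² = 14320, Σxy = 19351
nΣxy − ΣxΣy = 116106 − 115924 = 182
nΣx² − (Σx)² = 158826 − 157609 = 1217; nΣy² − (Σy)² = 85920 − 85264 = 656
r = 182 / √(1217 × 656) = 182 / 893.5055 ≈ 0.204

0.204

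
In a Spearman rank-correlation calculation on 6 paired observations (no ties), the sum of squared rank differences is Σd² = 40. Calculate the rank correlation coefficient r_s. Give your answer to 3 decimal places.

-0.143

ρ = 1 − 6Σd² / [n(n²−1)] = 1 − 6×40 / (6×35)
  = 1 − 240/210 = 1 − 1.1429 ≈ -0.143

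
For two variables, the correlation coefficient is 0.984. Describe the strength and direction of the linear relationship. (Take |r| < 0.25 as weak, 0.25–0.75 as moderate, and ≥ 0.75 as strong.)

r = 0.984 > 0 so the relationship is positive.
|r| = 0.984, which falls in the strong range.

strong positive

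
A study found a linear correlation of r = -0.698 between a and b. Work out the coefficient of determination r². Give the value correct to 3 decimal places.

r² = (-0.698)² = 0.487

0.487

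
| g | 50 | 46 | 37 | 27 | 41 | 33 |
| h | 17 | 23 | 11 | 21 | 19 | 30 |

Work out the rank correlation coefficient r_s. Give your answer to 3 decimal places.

-0.314

Rank g: 6, 5, 3, 1, 4, 2
Rank h: 2, 5, 1, 4, 3, 6
d = rank(g) − rank(h): 4, 0, 2, -3, 1, -4; Σd² = 46
ρ = 1 − 6Σd² / [n(n²−1)] = 1 − 6×46 / (6×35) = 1 − 276/210 ≈ -0.314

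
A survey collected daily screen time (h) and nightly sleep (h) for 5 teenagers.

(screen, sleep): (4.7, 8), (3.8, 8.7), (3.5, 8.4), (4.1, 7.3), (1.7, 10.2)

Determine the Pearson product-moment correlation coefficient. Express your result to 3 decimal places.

-0.889

n = 5, Σx = 17.8, Σy = 42.6, Σx² = 68.48, Σy² = 367.58, Σxy = 147.33
nΣxy − ΣxΣy = 736.65 − 758.28 = -21.63
nΣx² − (Σx)² = 342.4 − 316.84 = 25.56; nΣy² − (Σy)² = 1837.9 − 1814.76 = 23.14
r = -21.63 / √(25.56 × 23.14) = -21.63 / 24.3199 ≈ -0.889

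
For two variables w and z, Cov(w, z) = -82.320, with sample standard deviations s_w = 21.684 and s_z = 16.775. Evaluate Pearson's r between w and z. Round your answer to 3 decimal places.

-0.226

r = Cov(w,z) / (s_w · s_z) = -82.320 / (21.684 × 16.775)
  = -82.320 / 363.7491 ≈ -0.226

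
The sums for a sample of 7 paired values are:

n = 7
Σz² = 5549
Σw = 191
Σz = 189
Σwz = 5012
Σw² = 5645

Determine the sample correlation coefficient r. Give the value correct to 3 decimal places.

r = (nΣwz − ΣwΣz) / √[(nΣw² − (Σw)²)(nΣz² − (Σz)²)]
Numerator: 7×5012 − 191×189 = -1015
Denominator: √[(39515 − 36481)(38843 − 35721)] = √[3034 × 3122] = 3077.6855
r = -1015 / 3077.6855 ≈ -0.330

-0.330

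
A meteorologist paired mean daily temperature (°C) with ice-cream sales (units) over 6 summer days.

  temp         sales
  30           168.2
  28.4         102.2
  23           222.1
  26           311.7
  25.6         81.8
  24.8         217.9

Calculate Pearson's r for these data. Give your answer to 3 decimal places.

-0.348

n = 6, Σx = 157.8, Σy = 1103.9, Σx² = 4181.96, Σy² = 239393.03, Σxy = 28658.98
nΣxy − ΣxΣy = 171953.88 − 174195.42 = -2241.54
nΣx² − (Σx)² = 25091.76 − 24900.84 = 190.92; nΣy² − (Σy)² = 1436358.18 − 1218595.21 = 217762.97
r = -2241.54 / √(190.92 × 217762.97) = -2241.54 / 6447.8916 ≈ -0.348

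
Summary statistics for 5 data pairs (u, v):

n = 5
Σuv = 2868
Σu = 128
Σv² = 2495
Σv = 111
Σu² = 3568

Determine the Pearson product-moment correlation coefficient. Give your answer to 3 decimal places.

0.279

r = (nΣuv − ΣuΣv) / √[(nΣu² − (Σu)²)(nΣv² − (Σv)²)]
Numerator: 5×2868 − 128×111 = 132
Denominator: √[(17840 − 16384)(12475 − 12321)] = √[1456 × 154] = 473.5230
r = 132 / 473.5230 ≈ 0.279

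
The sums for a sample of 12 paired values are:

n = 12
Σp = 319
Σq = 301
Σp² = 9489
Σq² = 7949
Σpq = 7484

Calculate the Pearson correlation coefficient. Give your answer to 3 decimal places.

-0.816

r = (nΣpq − ΣpΣq) / √[(nΣp² − (Σp)²)(nΣq² − (Σq)²)]
Numerator: 12×7484 − 319×301 = -6211
Denominator: √[(113868 − 101761)(95388 − 90601)] = √[12107 × 4787] = 7612.8975
r = -6211 / 7612.8975 ≈ -0.816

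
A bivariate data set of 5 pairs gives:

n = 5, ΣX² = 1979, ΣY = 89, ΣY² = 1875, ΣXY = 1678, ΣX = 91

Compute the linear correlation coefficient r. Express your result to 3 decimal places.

r = (nΣXY − ΣXΣY) / √[(nΣX² − (ΣX)²)(nΣY² − (ΣY)²)]
Numerator: 5×1678 − 91×89 = 291
Denominator: √[(9895 − 8281)(9375 − 7921)] = √[1614 × 1454] = 1531.9125
r = 291 / 1531.9125 ≈ 0.190

0.190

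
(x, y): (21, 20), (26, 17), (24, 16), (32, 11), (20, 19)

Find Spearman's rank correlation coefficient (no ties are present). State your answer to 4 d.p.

Rank x: 2, 4, 3, 5, 1
Rank y: 5, 3, 2, 1, 4
d = rank(x) − rank(y): -3, 1, 1, 4, -3; Σd² = 36
ρ = 1 − 6Σd² / [n(n²−1)] = 1 − 6×36 / (5×24) = 1 − 216/120 ≈ -0.8000

-0.8000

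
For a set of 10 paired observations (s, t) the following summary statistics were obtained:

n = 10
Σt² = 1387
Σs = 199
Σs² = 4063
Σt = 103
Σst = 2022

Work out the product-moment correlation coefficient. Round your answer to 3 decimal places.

r = (nΣst − ΣsΣt) / √[(nΣs² − (Σs)²)(nΣt² − (Σt)²)]
Numerator: 10×2022 − 199×103 = -277
Denominator: √[(40630 − 39601)(13870 − 10609)] = √[1029 × 3261] = 1831.8212
r = -277 / 1831.8212 ≈ -0.151

-0.151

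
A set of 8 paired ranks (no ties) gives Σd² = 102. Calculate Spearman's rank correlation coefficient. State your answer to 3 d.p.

ρ = 1 − 6Σd² / [n(n²−1)] = 1 − 6×102 / (8×63)
  = 1 − 612/504 = 1 − 1.2143 ≈ -0.214

-0.214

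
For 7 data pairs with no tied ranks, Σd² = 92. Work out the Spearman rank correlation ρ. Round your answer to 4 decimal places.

ρ = 1 − 6Σd² / [n(n²−1)] = 1 − 6×92 / (7×48)
  = 1 − 552/336 = 1 − 1.64286 ≈ -0.6429

-0.6429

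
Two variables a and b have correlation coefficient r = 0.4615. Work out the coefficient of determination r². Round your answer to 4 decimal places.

0.2130

r² = (0.4615)² = 0.2130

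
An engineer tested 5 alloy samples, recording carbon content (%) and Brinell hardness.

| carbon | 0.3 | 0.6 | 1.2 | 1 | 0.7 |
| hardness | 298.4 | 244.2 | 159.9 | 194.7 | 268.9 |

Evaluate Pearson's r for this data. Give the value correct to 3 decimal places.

-0.961

n = 5, Σx = 3.8, Σy = 1166.1, Σx² = 3.38, Σy² = 284459.51, Σxy = 810.85
nΣxy − ΣxΣy = 4054.25 − 4431.18 = -376.93
nΣx² − (Σx)² = 16.9 − 14.44 = 2.46; nΣy² − (Σy)² = 1422297.55 − 1359789.21 = 62508.34
r = -376.93 / √(2.46 × 62508.34) = -376.93 / 392.1358 ≈ -0.961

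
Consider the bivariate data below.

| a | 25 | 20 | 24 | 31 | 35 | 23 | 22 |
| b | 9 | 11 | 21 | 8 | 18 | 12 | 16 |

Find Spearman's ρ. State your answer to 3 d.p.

-0.036

Rank a: 5, 1, 4, 6, 7, 3, 2
Rank b: 2, 3, 7, 1, 6, 4, 5
d = rank(a) − rank(b): 3, -2, -3, 5, 1, -1, -3; Σd² = 58
ρ = 1 − 6Σd² / [n(n²−1)] = 1 − 6×58 / (7×48) = 1 − 348/336 ≈ -0.036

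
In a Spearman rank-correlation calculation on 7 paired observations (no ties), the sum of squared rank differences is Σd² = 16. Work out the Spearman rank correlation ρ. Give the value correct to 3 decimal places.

ρ = 1 − 6Σd² / [n(n²−1)] = 1 − 6×16 / (7×48)
  = 1 − 96/336 = 1 − 0.2857 ≈ 0.714

0.714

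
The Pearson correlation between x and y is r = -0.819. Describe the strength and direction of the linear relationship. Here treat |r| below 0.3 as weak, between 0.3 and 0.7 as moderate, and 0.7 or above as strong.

strong negative

r = -0.819 < 0 so the relationship is negative.
|r| = 0.819, which falls in the strong range.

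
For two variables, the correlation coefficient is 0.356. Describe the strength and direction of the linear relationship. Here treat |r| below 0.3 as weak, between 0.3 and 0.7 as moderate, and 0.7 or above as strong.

r = 0.356 > 0 so the relationship is positive.
|r| = 0.356, which falls in the moderate range.

moderate positive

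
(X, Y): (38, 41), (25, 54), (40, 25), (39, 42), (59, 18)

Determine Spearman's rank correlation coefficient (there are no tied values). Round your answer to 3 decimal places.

Rank X: 2, 1, 4, 3, 5
Rank Y: 3, 5, 2, 4, 1
d = rank(X) − rank(Y): -1, -4, 2, -1, 4; Σd² = 38
ρ = 1 − 6Σd² / [n(n²−1)] = 1 − 6×38 / (5×24) = 1 − 228/120 ≈ -0.900

-0.900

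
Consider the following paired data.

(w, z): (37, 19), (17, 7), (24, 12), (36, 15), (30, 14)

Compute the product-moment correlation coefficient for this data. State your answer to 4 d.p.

n = 5, Σw = 144, Σz = 67, Σw² = 4430, Σz² = 975, Σwz = 2070
nΣwz − ΣwΣz = 10350 − 9648 = 702
nΣw² − (Σw)² = 22150 − 20736 = 1414; nΣz² − (Σz)² = 4875 − 4489 = 386
r = 702 / √(1414 × 386) = 702 / 738.7855 ≈ 0.9502

0.9502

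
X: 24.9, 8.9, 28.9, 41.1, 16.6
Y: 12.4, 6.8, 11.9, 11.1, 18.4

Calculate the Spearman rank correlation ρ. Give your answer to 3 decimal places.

Rank X: 3, 1, 4, 5, 2
Rank Y: 4, 1, 3, 2, 5
d = rank(X) − rank(Y): -1, 0, 1, 3, -3; Σd² = 20
ρ = 1 − 6Σd² / [n(n²−1)] = 1 − 6×20 / (5×24) = 1 − 120/120 ≈ 0.000

0.000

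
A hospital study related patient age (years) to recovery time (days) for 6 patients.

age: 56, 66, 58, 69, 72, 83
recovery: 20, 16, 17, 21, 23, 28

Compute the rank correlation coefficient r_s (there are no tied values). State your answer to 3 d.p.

Rank age: 1, 3, 2, 4, 5, 6
Rank recovery: 3, 1, 2, 4, 5, 6
d = rank(age) − rank(recovery): -2, 2, 0, 0, 0, 0; Σd² = 8
ρ = 1 − 6Σd² / [n(n²−1)] = 1 − 6×8 / (6×35) = 1 − 48/210 ≈ 0.771

0.771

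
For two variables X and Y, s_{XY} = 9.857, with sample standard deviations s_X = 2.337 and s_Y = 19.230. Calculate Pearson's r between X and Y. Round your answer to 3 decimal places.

0.219

r = Cov(X,Y) / (s_X · s_Y) = 9.857 / (2.337 × 19.230)
  = 9.857 / 44.9405 ≈ 0.219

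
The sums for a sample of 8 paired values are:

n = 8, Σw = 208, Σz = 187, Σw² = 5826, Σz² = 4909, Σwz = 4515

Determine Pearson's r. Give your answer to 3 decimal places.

-0.732

r = (nΣwz − ΣwΣz) / √[(nΣw² − (Σw)²)(nΣz² − (Σz)²)]
Numerator: 8×4515 − 208×187 = -2776
Denominator: √[(46608 − 43264)(39272 − 34969)] = √[3344 × 4303] = 3793.3141
r = -2776 / 3793.3141 ≈ -0.732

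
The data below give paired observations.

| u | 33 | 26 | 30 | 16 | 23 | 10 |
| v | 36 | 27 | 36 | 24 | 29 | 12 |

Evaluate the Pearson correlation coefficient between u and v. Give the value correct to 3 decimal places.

0.952

n = 6, Σu = 138, Σv = 164, Σu² = 3550, Σv² = 4882, Σuv = 4141
nΣuv − ΣuΣv = 24846 − 22632 = 2214
nΣu² − (Σu)² = 21300 − 19044 = 2256; nΣv² − (Σv)² = 29292 − 26896 = 2396
r = 2214 / √(2256 × 2396) = 2214 / 2324.9465 ≈ 0.952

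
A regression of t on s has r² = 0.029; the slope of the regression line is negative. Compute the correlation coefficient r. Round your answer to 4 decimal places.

-0.1703

|r| = √0.029 = 0.1703
The association is negative, so r = −0.1703.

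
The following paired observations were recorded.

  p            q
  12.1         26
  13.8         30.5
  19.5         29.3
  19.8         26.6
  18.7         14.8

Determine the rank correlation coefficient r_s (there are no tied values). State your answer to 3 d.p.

Rank p: 1, 2, 4, 5, 3
Rank q: 2, 5, 4, 3, 1
d = rank(p) − rank(q): -1, -3, 0, 2, 2; Σd² = 18
ρ = 1 − 6Σd² / [n(n²−1)] = 1 − 6×18 / (5×24) = 1 − 108/120 ≈ 0.100

0.100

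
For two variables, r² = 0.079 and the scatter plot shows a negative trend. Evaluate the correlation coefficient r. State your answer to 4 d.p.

|r| = √0.079 = 0.2811
The association is negative, so r = −0.2811.

-0.2811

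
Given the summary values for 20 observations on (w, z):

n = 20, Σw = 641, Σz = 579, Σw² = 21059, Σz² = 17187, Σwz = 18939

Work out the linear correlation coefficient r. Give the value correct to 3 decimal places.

0.817

r = (nΣwz − ΣwΣz) / √[(nΣw² − (Σw)²)(nΣz² − (Σz)²)]
Numerator: 20×18939 − 641×579 = 7641
Denominator: √[(421180 − 410881)(343740 − 335241)] = √[10299 × 8499] = 9355.8111
r = 7641 / 9355.8111 ≈ 0.817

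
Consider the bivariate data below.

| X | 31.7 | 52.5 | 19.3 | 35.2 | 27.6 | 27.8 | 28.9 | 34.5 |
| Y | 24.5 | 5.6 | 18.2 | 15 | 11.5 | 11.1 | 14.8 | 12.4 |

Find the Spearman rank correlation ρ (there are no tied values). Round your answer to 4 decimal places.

-0.2143

Rank X: 5, 8, 1, 7, 2, 3, 4, 6
Rank Y: 8, 1, 7, 6, 3, 2, 5, 4
d = rank(X) − rank(Y): -3, 7, -6, 1, -1, 1, -1, 2; Σd² = 102
ρ = 1 − 6Σd² / [n(n²−1)] = 1 − 6×102 / (8×63) = 1 − 612/504 ≈ -0.2143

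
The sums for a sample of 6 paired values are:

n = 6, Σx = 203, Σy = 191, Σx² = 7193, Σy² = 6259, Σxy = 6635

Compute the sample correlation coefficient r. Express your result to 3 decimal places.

0.717

r = (nΣxy − ΣxΣy) / √[(nΣx² − (Σx)²)(nΣy² − (Σy)²)]
Numerator: 6×6635 − 203×191 = 1037
Denominator: √[(43158 − 41209)(37554 − 36481)] = √[1949 × 1073] = 1446.1248
r = 1037 / 1446.1248 ≈ 0.717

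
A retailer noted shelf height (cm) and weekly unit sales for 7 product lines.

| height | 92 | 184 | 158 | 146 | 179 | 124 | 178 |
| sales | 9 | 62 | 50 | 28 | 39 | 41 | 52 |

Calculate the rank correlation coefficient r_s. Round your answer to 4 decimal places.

Rank height: 1, 7, 4, 3, 6, 2, 5
Rank sales: 1, 7, 5, 2, 3, 4, 6
d = rank(height) − rank(sales): 0, 0, -1, 1, 3, -2, -1; Σd² = 16
ρ = 1 − 6Σd² / [n(n²−1)] = 1 − 6×16 / (7×48) = 1 − 96/336 ≈ 0.7143

0.7143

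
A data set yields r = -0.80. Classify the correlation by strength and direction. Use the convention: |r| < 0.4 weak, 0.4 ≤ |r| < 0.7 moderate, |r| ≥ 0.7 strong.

r = -0.80 < 0 so the relationship is negative.
|r| = 0.80, which falls in the strong range.

strong negative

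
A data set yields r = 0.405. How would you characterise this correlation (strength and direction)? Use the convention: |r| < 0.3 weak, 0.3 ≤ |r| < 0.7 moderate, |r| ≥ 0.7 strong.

r = 0.405 > 0 so the relationship is positive.
|r| = 0.405, which falls in the moderate range.

moderate positive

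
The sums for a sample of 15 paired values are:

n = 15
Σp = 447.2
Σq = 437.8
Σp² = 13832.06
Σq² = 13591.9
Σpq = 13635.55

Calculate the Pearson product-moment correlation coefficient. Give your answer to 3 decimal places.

r = (nΣpq − ΣpΣq) / √[(nΣp² − (Σp)²)(nΣq² − (Σq)²)]
Numerator: 15×13635.55 − 447.2×437.8 = 8749.09
Denominator: √[(207480.9 − 199987.84)(203878.5 − 191668.84)] = √[7493.06 × 12209.66] = 9564.9211
r = 8749.09 / 9564.9211 ≈ 0.915

0.915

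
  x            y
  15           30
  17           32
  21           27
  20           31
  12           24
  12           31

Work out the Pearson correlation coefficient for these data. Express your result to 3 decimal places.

0.200

n = 6, Σx = 97, Σy = 175, Σx² = 1643, Σy² = 5151, Σxy = 2841
nΣxy − ΣxΣy = 17046 − 16975 = 71
nΣx² − (Σx)² = 9858 − 9409 = 449; nΣy² − (Σy)² = 30906 − 30625 = 281
r = 71 / √(449 × 281) = 71 / 355.2028 ≈ 0.200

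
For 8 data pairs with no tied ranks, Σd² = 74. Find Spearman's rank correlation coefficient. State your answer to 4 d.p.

ρ = 1 − 6Σd² / [n(n²−1)] = 1 − 6×74 / (8×63)
  = 1 − 444/504 = 1 − 0.88095 ≈ 0.1190

0.1190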